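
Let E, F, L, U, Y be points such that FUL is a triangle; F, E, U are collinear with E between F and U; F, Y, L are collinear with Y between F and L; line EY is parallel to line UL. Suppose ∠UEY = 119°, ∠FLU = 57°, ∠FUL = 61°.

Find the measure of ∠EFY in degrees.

∠EFY = 62°

1. ∠FEY = 61°  [linear pair at E on FU]
2. ∠EYF = 57°  [EY∥UL, corresponding at Y]
3. ∠EFY = 62°  [△FEY]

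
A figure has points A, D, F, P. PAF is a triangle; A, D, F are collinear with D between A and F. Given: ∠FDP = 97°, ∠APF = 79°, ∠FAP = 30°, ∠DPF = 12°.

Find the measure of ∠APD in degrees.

1. ∠ADP = 83°  [linear pair at D on AF]
2. ∠DAP = 30°  [D on ray AF]
3. ∠APD = 67°  [△PAD]

∠APD = 67°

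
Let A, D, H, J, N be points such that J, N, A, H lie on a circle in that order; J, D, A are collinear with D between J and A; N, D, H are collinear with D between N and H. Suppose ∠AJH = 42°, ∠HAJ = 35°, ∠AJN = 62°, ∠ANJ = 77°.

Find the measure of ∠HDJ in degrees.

1. ∠ANH = 42°  [same arc AH]
2. ∠JAN = 41°  [△JNA]
3. ∠ADN = 97°  [△NDA]
4. ∠HDJ = 97°  [vertical angles at D]

∠HDJ = 97°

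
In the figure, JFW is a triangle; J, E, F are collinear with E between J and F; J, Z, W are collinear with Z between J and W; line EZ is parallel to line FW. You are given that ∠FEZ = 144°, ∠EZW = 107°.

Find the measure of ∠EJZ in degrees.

1. ∠JEZ = 36°  [linear pair at E on JF]
2. ∠EZJ = 73°  [linear pair at Z on JW]
3. ∠EJZ = 71°  [△JEZ]

∠EJZ = 71°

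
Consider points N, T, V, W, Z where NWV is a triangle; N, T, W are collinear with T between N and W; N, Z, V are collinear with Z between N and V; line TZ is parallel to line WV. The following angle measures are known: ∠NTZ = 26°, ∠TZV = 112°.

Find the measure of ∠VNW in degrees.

∠VNW = 86°

1. ∠NZT = 68°  [linear pair at Z on NV]
2. ∠TNZ = 86°  [△NTZ]
3. ∠VNW = 86°  [T on NW, Z on NV]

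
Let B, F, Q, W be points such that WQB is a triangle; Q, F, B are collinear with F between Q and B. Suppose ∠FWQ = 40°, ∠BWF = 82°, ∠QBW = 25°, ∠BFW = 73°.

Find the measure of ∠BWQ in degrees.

∠BWQ = 122°

1. ∠QFW = 107°  [linear pair at F on QB]
2. ∠FQW = 33°  [△WQF]
3. ∠BQW = 33°  [F on ray QB]
4. ∠BWQ = 122°  [△WQB]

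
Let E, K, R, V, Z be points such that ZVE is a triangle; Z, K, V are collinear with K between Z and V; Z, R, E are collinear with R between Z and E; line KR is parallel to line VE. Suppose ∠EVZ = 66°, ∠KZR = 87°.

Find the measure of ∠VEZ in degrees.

1. ∠RKZ = 66°  [KR∥VE, corresponding at K]
2. ∠KRZ = 27°  [△ZKR]
3. ∠VEZ = 27°  [KR∥VE, corresponding at R]

∠VEZ = 27°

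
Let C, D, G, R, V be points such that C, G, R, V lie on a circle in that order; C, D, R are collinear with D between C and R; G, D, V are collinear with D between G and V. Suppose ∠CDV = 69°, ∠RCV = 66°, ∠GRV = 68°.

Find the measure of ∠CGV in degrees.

∠CGV = 23°

1. ∠CVG = 45°  [△CDV]
2. ∠GCV = 112°  [cyclic CGRV, opposite ∠C+∠R]
3. ∠CGV = 23°  [△CGV]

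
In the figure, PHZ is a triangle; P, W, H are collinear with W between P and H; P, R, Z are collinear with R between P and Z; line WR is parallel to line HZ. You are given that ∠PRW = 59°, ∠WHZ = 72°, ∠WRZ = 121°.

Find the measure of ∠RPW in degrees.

1. ∠HZP = 59°  [WR∥HZ, corresponding at R]
2. ∠PHZ = 72°  [W on ray HP]
3. ∠HPZ = 49°  [△PHZ]
4. ∠RPW = 49°  [W on PH, R on PZ]

∠RPW = 49°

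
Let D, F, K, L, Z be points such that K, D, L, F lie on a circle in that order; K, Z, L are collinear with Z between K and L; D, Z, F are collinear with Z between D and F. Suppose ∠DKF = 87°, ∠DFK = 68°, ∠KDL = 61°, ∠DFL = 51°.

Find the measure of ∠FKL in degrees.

1. ∠FDK = 25°  [△KDF]
2. ∠KFL = 119°  [cyclic KDLF, opposite ∠D+∠F]
3. ∠FLK = 25°  [same arc KF]
4. ∠FKL = 36°  [△KLF]

∠FKL = 36°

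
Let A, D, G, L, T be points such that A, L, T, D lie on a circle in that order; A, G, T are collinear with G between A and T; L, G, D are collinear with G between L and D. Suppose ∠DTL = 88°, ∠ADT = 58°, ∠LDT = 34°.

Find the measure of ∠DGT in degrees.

1. ∠DLT = 58°  [△LTD]
2. ∠DAT = 58°  [same arc TD]
3. ∠ATD = 64°  [△ATD]
4. ∠DGT = 82°  [△TGD]

∠DGT = 82°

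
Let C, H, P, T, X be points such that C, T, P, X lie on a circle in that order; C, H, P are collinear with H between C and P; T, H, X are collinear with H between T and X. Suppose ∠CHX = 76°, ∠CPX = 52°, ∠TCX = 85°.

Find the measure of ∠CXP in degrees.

∠CXP = 67°

1. ∠CTX = 52°  [same arc CX]
2. ∠CXT = 43°  [△CTX]
3. ∠PCX = 61°  [△CHX]
4. ∠CXP = 67°  [△CPX]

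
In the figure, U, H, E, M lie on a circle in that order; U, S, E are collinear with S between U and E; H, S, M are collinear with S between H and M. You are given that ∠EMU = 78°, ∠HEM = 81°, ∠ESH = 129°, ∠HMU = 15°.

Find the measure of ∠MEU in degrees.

∠MEU = 66°

1. ∠HUM = 99°  [cyclic UHEM, opposite ∠U+∠E]
2. ∠MHU = 66°  [△UHM]
3. ∠MEU = 66°  [same arc UM]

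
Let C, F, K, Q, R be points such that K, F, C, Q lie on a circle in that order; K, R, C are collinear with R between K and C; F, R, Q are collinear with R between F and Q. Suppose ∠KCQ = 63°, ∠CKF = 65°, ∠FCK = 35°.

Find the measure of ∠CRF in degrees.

∠CRF = 128°

1. ∠KFQ = 63°  [same arc KQ]
2. ∠FRK = 52°  [△KRF]
3. ∠CRF = 128°  [linear pair at R on KC]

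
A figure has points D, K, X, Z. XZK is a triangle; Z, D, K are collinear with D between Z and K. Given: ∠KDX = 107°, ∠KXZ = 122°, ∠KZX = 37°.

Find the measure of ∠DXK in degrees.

1. ∠XKZ = 21°  [△XZK]
2. ∠DKX = 21°  [D on ray KZ]
3. ∠DXK = 52°  [△XDK]

∠DXK = 52°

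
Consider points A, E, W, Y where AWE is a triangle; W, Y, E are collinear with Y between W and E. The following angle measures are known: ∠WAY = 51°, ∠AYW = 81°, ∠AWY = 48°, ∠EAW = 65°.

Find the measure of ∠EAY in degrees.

∠EAY = 14°

1. ∠AYE = 99°  [linear pair at Y on WE]
2. ∠AWE = 48°  [Y on ray WE]
3. ∠AEW = 67°  [△AWE]
4. ∠AEY = 67°  [Y on ray EW]
5. ∠EAY = 14°  [△AYE]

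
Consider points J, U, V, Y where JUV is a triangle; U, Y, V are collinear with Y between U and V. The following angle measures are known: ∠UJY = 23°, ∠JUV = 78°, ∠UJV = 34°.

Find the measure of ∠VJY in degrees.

∠VJY = 11°

1. ∠JVU = 68°  [△JUV]
2. ∠JUY = 78°  [Y on ray UV]
3. ∠JVY = 68°  [Y on ray VU]
4. ∠JYU = 79°  [△JUY]
5. ∠JYV = 101°  [linear pair at Y on UV]
6. ∠VJY = 11°  [△JYV]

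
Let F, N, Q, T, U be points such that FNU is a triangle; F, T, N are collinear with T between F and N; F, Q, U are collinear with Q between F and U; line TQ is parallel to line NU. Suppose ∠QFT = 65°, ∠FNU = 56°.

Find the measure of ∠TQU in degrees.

1. ∠NFU = 65°  [T on FN, Q on FU]
2. ∠FUN = 59°  [△FNU]
3. ∠FQT = 59°  [TQ∥NU, corresponding at Q]
4. ∠TQU = 121°  [linear pair at Q on FU]

∠TQU = 121°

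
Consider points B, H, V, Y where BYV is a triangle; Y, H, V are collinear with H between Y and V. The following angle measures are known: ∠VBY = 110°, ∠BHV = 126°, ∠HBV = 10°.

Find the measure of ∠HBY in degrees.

1. ∠BVH = 44°  [△BHV]
2. ∠BHY = 54°  [linear pair at H on YV]
3. ∠BVY = 44°  [H on ray VY]
4. ∠BYV = 26°  [△BYV]
5. ∠BYH = 26°  [H on ray YV]
6. ∠HBY = 100°  [△BYH]

∠HBY = 100°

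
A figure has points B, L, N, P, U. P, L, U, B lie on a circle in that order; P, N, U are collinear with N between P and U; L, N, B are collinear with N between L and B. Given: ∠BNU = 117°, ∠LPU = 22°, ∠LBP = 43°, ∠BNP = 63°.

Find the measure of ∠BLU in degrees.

1. ∠LUP = 43°  [same arc PL]
2. ∠LNU = 63°  [vertical angles at N]
3. ∠BLU = 74°  [△LNU]

∠BLU = 74°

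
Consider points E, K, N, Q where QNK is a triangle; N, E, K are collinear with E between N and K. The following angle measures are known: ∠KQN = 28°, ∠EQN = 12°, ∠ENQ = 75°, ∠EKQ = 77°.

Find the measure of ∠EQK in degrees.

1. ∠NEQ = 93°  [△QNE]
2. ∠KEQ = 87°  [linear pair at E on NK]
3. ∠EQK = 16°  [△QEK]

∠EQK = 16°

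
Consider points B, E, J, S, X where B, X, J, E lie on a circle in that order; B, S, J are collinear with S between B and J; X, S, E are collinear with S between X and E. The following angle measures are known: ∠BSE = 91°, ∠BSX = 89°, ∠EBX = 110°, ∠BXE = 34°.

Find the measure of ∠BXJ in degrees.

∠BXJ = 87°

1. ∠JBX = 57°  [△BSX]
2. ∠BEX = 36°  [△BXE]
3. ∠BJX = 36°  [same arc BX]
4. ∠BXJ = 87°  [△BXJ]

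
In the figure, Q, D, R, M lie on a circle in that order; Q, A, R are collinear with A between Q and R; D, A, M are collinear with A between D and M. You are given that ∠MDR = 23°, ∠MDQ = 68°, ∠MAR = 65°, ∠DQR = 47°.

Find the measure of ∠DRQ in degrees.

∠DRQ = 42°

1. ∠MQR = 23°  [same arc RM]
2. ∠MAQ = 115°  [linear pair at A on QR]
3. ∠DMQ = 42°  [△QAM]
4. ∠DRQ = 42°  [same arc QD]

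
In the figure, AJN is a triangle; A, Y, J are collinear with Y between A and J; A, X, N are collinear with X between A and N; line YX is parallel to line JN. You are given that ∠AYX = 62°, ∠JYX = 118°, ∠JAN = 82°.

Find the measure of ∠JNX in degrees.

∠JNX = 36°

1. ∠AJN = 62°  [YX∥JN, corresponding at Y]
2. ∠ANJ = 36°  [△AJN]
3. ∠JNX = 36°  [X on ray NA]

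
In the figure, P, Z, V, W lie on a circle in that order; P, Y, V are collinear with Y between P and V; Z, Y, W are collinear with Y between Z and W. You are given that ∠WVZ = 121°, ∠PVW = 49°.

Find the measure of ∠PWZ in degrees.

1. ∠WPZ = 59°  [cyclic PZVW, opposite ∠P+∠V]
2. ∠PZW = 49°  [same arc PW]
3. ∠PWZ = 72°  [△PZW]

∠PWZ = 72°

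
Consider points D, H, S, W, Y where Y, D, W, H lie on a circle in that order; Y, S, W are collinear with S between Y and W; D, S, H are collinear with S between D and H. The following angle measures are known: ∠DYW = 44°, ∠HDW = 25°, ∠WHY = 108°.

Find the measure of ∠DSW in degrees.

∠DSW = 91°

1. ∠WDY = 72°  [cyclic YDWH, opposite ∠D+∠H]
2. ∠DWY = 64°  [△YDW]
3. ∠DSW = 91°  [△DSW]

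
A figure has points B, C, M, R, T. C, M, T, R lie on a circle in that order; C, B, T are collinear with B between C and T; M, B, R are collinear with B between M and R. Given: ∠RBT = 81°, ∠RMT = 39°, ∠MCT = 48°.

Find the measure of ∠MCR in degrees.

∠MCR = 87°

1. ∠CBM = 81°  [vertical angles at B]
2. ∠CBR = 99°  [linear pair at B on CT]
3. ∠RCT = 39°  [same arc TR]
4. ∠CMR = 51°  [△CBM]
5. ∠CRM = 42°  [△CBR]
6. ∠MCR = 87°  [△CMR]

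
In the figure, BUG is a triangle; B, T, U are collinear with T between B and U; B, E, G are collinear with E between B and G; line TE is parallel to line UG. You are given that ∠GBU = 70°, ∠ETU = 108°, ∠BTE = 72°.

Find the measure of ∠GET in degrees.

∠GET = 142°

1. ∠EBT = 70°  [T on BU, E on BG]
2. ∠BET = 38°  [△BTE]
3. ∠GET = 142°  [linear pair at E on BG]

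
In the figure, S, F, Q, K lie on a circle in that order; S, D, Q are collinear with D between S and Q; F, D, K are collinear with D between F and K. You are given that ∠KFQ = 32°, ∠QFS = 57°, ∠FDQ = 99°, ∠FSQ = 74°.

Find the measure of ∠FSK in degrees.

∠FSK = 106°

1. ∠KSQ = 32°  [same arc QK]
2. ∠KDS = 99°  [vertical angles at D]
3. ∠FDS = 81°  [linear pair at D on SQ]
4. ∠KFS = 25°  [△SDF]
5. ∠FKS = 49°  [△SDK]
6. ∠FSK = 106°  [△SFK]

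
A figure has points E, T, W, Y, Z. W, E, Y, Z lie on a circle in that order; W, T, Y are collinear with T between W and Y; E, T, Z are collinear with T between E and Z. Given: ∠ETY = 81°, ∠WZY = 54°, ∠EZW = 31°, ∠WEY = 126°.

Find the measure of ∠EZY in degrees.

∠EZY = 23°

1. ∠EYW = 31°  [same arc WE]
2. ∠EWY = 23°  [△WEY]
3. ∠EZY = 23°  [same arc EY]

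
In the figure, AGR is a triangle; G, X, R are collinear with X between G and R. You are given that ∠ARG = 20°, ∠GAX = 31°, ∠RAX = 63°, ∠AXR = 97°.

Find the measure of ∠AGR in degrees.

1. ∠AXG = 83°  [linear pair at X on GR]
2. ∠AGX = 66°  [△AGX]
3. ∠AGR = 66°  [X on ray GR]

∠AGR = 66°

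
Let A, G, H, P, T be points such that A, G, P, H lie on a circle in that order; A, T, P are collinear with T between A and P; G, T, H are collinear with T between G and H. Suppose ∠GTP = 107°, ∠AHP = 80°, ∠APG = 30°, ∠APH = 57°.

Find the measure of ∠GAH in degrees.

1. ∠AHG = 30°  [same arc AG]
2. ∠AGH = 57°  [same arc AH]
3. ∠GAH = 93°  [△AGH]

∠GAH = 93°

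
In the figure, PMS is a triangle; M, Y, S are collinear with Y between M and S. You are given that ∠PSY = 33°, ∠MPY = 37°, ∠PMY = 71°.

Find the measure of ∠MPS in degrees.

∠MPS = 76°

1. ∠MSP = 33°  [Y on ray SM]
2. ∠PMS = 71°  [Y on ray MS]
3. ∠MPS = 76°  [△PMS]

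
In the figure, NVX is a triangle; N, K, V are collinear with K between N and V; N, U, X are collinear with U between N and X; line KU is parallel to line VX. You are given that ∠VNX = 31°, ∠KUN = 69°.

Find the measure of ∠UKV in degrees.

1. ∠KNU = 31°  [K on NV, U on NX]
2. ∠NKU = 80°  [△NKU]
3. ∠UKV = 100°  [linear pair at K on NV]

∠UKV = 100°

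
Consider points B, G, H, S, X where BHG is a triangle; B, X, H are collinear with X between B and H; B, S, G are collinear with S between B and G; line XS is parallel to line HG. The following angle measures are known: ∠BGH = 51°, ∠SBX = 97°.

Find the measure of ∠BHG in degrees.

∠BHG = 32°

1. ∠BSX = 51°  [XS∥HG, corresponding at S]
2. ∠BXS = 32°  [△BXS]
3. ∠BHG = 32°  [XS∥HG, corresponding at X]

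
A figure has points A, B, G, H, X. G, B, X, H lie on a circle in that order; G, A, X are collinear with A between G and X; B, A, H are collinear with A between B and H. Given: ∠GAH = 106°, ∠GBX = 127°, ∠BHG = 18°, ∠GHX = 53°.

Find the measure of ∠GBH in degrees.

1. ∠HGX = 56°  [△GAH]
2. ∠GXH = 71°  [△GXH]
3. ∠GBH = 71°  [same arc GH]

∠GBH = 71°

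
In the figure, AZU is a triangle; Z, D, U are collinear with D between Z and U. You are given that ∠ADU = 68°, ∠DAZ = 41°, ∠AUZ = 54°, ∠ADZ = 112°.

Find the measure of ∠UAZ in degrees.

1. ∠AZD = 27°  [△AZD]
2. ∠AZU = 27°  [D on ray ZU]
3. ∠UAZ = 99°  [△AZU]

∠UAZ = 99°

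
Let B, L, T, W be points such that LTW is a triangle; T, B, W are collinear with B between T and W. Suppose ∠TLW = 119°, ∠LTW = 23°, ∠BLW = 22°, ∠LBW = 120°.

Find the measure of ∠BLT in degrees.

1. ∠BTL = 23°  [B on ray TW]
2. ∠LBT = 60°  [linear pair at B on TW]
3. ∠BLT = 97°  [△LTB]

∠BLT = 97°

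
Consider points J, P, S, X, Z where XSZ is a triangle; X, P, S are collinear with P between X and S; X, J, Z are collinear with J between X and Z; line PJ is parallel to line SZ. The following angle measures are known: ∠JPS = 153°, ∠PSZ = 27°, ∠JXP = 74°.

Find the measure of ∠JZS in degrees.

∠JZS = 79°

1. ∠XSZ = 27°  [P on ray SX]
2. ∠SXZ = 74°  [P on XS, J on XZ]
3. ∠SZX = 79°  [△XSZ]
4. ∠JZS = 79°  [J on ray ZX]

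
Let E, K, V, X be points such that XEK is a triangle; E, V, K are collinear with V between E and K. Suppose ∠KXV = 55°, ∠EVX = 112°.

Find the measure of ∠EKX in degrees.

∠EKX = 57°

1. ∠KVX = 68°  [linear pair at V on EK]
2. ∠VKX = 57°  [△XVK]
3. ∠EKX = 57°  [V on ray KE]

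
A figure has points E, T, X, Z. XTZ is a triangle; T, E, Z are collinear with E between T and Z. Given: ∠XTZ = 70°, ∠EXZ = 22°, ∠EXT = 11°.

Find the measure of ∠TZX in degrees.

1. ∠ETX = 70°  [E on ray TZ]
2. ∠TEX = 99°  [△XTE]
3. ∠XEZ = 81°  [linear pair at E on TZ]
4. ∠EZX = 77°  [△XEZ]
5. ∠TZX = 77°  [E on ray ZT]

∠TZX = 77°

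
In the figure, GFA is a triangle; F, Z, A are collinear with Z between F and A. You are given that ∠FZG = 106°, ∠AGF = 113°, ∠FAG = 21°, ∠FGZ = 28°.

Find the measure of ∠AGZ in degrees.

∠AGZ = 85°

1. ∠AZG = 74°  [linear pair at Z on FA]
2. ∠GAZ = 21°  [Z on ray AF]
3. ∠AGZ = 85°  [△GZA]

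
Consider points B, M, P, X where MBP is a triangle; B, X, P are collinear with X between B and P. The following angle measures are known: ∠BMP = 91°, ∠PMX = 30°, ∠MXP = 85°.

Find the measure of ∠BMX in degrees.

∠BMX = 61°

1. ∠MPX = 65°  [△MXP]
2. ∠BXM = 95°  [linear pair at X on BP]
3. ∠BPM = 65°  [X on ray PB]
4. ∠MBP = 24°  [△MBP]
5. ∠MBX = 24°  [X on ray BP]
6. ∠BMX = 61°  [△MBX]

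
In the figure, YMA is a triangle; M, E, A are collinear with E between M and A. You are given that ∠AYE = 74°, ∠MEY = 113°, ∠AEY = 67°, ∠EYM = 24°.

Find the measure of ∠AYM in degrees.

1. ∠EAY = 39°  [△YEA]
2. ∠EMY = 43°  [△YME]
3. ∠MAY = 39°  [E on ray AM]
4. ∠AMY = 43°  [E on ray MA]
5. ∠AYM = 98°  [△YMA]

∠AYM = 98°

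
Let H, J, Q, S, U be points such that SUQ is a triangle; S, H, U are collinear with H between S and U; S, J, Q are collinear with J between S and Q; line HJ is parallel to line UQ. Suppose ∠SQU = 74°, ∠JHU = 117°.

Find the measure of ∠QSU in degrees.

1. ∠HJS = 74°  [HJ∥UQ, corresponding at J]
2. ∠JHS = 63°  [linear pair at H on SU]
3. ∠HSJ = 43°  [△SHJ]
4. ∠QSU = 43°  [H on SU, J on SQ]

∠QSU = 43°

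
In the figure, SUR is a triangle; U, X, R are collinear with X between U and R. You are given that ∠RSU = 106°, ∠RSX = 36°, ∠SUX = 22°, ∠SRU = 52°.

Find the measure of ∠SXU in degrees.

∠SXU = 88°

1. ∠SRX = 52°  [X on ray RU]
2. ∠RXS = 92°  [△SXR]
3. ∠SXU = 88°  [linear pair at X on UR]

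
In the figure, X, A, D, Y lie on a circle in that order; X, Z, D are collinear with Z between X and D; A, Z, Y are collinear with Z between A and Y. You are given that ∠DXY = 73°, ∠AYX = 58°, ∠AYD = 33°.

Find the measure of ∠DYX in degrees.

∠DYX = 91°

1. ∠ADX = 58°  [same arc XA]
2. ∠AXD = 33°  [same arc AD]
3. ∠DAX = 89°  [△XAD]
4. ∠DYX = 91°  [cyclic XADY, opposite ∠A+∠Y]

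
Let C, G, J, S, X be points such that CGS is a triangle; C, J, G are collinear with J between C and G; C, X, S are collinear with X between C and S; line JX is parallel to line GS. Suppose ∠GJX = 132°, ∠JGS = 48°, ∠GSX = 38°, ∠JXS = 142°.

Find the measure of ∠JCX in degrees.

1. ∠CJX = 48°  [linear pair at J on CG]
2. ∠CXJ = 38°  [linear pair at X on CS]
3. ∠JCX = 94°  [△CJX]

∠JCX = 94°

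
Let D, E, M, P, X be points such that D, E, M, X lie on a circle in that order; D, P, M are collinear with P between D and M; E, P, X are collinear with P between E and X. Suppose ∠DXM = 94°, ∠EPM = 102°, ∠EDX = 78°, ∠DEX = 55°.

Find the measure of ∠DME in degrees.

1. ∠DEM = 86°  [cyclic DEMX, opposite ∠E+∠X]
2. ∠DPE = 78°  [linear pair at P on DM]
3. ∠EDM = 47°  [△DPE]
4. ∠DME = 47°  [△DEM]

∠DME = 47°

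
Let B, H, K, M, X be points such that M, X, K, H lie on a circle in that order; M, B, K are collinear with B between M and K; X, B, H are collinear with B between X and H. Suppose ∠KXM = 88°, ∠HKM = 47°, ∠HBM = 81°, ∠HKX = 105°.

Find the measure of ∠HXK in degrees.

∠HXK = 41°

1. ∠KHM = 92°  [cyclic MXKH, opposite ∠X+∠H]
2. ∠HMK = 41°  [△MKH]
3. ∠HXK = 41°  [same arc KH]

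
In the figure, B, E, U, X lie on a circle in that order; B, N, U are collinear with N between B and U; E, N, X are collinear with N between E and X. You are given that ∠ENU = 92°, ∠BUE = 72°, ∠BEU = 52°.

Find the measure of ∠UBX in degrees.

∠UBX = 16°

1. ∠BNX = 92°  [vertical angles at N]
2. ∠BXE = 72°  [same arc BE]
3. ∠UBX = 16°  [△BNX]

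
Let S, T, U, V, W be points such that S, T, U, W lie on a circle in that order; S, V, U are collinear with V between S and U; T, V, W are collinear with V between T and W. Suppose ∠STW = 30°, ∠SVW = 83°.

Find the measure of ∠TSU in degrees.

1. ∠SUW = 30°  [same arc SW]
2. ∠UVW = 97°  [linear pair at V on SU]
3. ∠TWU = 53°  [△UVW]
4. ∠TSU = 53°  [same arc TU]

∠TSU = 53°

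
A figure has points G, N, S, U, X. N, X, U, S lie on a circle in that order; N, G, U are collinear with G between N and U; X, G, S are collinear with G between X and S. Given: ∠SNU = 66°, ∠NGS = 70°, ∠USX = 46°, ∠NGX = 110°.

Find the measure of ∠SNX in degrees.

∠SNX = 112°

1. ∠NSX = 44°  [△NGS]
2. ∠UNX = 46°  [same arc XU]
3. ∠NXS = 24°  [△NGX]
4. ∠SNX = 112°  [△NXS]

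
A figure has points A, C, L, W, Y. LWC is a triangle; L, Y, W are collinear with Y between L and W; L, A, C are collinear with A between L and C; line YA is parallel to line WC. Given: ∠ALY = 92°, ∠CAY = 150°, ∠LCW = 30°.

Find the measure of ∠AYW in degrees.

∠AYW = 122°

1. ∠LAY = 30°  [linear pair at A on LC]
2. ∠AYL = 58°  [△LYA]
3. ∠AYW = 122°  [linear pair at Y on LW]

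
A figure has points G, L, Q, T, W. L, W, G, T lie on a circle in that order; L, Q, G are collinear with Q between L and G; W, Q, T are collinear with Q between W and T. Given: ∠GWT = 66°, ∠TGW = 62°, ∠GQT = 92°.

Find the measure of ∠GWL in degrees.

1. ∠GLT = 66°  [same arc GT]
2. ∠GTW = 52°  [△WGT]
3. ∠LGT = 36°  [△GQT]
4. ∠GTL = 78°  [△LGT]
5. ∠GWL = 102°  [cyclic LWGT, opposite ∠W+∠T]

∠GWL = 102°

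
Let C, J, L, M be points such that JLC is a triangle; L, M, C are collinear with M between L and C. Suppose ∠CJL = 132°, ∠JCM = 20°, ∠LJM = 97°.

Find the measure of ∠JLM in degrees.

1. ∠JCL = 20°  [M on ray CL]
2. ∠CLJ = 28°  [△JLC]
3. ∠JLM = 28°  [M on ray LC]

∠JLM = 28°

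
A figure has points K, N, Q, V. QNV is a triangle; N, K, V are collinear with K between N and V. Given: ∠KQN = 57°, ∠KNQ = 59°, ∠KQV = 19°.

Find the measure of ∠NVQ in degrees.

1. ∠NKQ = 64°  [△QNK]
2. ∠QKV = 116°  [linear pair at K on NV]
3. ∠KVQ = 45°  [△QKV]
4. ∠NVQ = 45°  [K on ray VN]

∠NVQ = 45°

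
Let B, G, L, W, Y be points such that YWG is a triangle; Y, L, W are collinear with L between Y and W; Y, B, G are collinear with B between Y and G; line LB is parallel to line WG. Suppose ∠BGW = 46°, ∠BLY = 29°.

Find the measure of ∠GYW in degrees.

∠GYW = 105°

1. ∠WGY = 46°  [B on ray GY]
2. ∠GWY = 29°  [LB∥WG, corresponding at L]
3. ∠GYW = 105°  [△YWG]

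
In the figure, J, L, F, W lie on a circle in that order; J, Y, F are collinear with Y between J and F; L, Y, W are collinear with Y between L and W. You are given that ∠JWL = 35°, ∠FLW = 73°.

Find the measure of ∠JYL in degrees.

1. ∠JFL = 35°  [same arc JL]
2. ∠FYL = 72°  [△LYF]
3. ∠JYL = 108°  [linear pair at Y on JF]

∠JYL = 108°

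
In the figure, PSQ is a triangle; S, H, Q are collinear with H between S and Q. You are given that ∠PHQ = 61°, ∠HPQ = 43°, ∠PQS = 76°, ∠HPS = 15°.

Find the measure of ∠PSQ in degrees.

1. ∠PHS = 119°  [linear pair at H on SQ]
2. ∠HSP = 46°  [△PSH]
3. ∠PSQ = 46°  [H on ray SQ]

∠PSQ = 46°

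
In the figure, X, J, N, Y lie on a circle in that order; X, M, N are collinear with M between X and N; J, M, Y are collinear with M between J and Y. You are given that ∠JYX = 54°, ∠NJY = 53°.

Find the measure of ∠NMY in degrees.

∠NMY = 107°

1. ∠NXY = 53°  [same arc NY]
2. ∠XMY = 73°  [△XMY]
3. ∠NMY = 107°  [linear pair at M on XN]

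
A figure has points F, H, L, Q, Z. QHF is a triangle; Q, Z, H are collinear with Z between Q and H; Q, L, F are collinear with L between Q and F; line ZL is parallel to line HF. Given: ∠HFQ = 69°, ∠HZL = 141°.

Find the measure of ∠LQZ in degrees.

∠LQZ = 72°

1. ∠QLZ = 69°  [ZL∥HF, corresponding at L]
2. ∠LZQ = 39°  [linear pair at Z on QH]
3. ∠LQZ = 72°  [△QZL]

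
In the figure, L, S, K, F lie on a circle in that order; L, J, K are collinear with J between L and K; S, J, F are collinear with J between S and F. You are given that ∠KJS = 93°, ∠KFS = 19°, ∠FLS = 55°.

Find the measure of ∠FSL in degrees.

∠FSL = 74°

1. ∠LJS = 87°  [linear pair at J on LK]
2. ∠KLS = 19°  [same arc SK]
3. ∠FSL = 74°  [△LJS]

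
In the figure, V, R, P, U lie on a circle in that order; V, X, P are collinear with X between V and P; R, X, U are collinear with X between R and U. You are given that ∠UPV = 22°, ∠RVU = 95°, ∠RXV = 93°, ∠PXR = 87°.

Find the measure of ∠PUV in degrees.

1. ∠URV = 22°  [same arc VU]
2. ∠RUV = 63°  [△VRU]
3. ∠UXV = 87°  [vertical angles at X]
4. ∠PVU = 30°  [△VXU]
5. ∠PUV = 128°  [△VPU]

∠PUV = 128°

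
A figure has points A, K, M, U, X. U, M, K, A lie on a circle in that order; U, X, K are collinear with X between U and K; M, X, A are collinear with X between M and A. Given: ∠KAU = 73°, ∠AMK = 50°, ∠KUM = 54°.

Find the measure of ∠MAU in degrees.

∠MAU = 19°

1. ∠KMU = 107°  [cyclic UMKA, opposite ∠M+∠A]
2. ∠MKU = 19°  [△UMK]
3. ∠MAU = 19°  [same arc UM]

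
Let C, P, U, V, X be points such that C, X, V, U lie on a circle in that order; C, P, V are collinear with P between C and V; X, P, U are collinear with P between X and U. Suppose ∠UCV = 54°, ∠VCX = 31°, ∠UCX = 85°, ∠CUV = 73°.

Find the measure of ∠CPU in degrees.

∠CPU = 84°

1. ∠CVU = 53°  [△CVU]
2. ∠VUX = 31°  [same arc XV]
3. ∠UPV = 96°  [△VPU]
4. ∠CPU = 84°  [linear pair at P on CV]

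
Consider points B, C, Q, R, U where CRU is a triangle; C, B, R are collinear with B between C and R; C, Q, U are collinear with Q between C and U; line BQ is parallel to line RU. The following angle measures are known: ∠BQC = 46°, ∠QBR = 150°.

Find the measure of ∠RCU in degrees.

∠RCU = 104°

1. ∠CBQ = 30°  [linear pair at B on CR]
2. ∠BCQ = 104°  [△CBQ]
3. ∠RCU = 104°  [B on CR, Q on CU]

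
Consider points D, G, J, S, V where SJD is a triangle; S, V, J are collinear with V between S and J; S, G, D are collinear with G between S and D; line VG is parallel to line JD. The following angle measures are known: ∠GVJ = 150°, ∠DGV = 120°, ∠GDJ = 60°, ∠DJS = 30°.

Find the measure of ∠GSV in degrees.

∠GSV = 90°

1. ∠GVS = 30°  [linear pair at V on SJ]
2. ∠SGV = 60°  [linear pair at G on SD]
3. ∠GSV = 90°  [△SVG]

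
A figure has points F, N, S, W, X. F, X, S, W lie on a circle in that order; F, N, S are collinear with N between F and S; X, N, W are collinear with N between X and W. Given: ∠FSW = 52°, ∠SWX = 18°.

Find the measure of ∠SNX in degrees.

1. ∠FXW = 52°  [same arc FW]
2. ∠SFX = 18°  [same arc XS]
3. ∠FNX = 110°  [△FNX]
4. ∠SNX = 70°  [linear pair at N on FS]

∠SNX = 70°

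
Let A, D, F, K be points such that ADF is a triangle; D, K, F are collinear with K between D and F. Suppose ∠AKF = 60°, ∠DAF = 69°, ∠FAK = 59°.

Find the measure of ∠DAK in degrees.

1. ∠AFK = 61°  [△AKF]
2. ∠AKD = 120°  [linear pair at K on DF]
3. ∠AFD = 61°  [K on ray FD]
4. ∠ADF = 50°  [△ADF]
5. ∠ADK = 50°  [K on ray DF]
6. ∠DAK = 10°  [△ADK]

∠DAK = 10°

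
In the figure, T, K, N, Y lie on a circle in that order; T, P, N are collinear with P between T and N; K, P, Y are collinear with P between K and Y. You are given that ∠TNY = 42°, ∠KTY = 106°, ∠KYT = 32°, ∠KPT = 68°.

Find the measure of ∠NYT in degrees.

1. ∠TKY = 42°  [same arc TY]
2. ∠KNT = 32°  [same arc TK]
3. ∠KTN = 70°  [△TPK]
4. ∠NKT = 78°  [△TKN]
5. ∠NYT = 102°  [cyclic TKNY, opposite ∠K+∠Y]

∠NYT = 102°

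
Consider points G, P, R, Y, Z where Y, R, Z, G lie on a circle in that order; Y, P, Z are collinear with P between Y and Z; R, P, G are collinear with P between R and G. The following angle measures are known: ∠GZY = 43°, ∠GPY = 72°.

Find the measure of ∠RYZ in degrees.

1. ∠GRY = 43°  [same arc YG]
2. ∠RPZ = 72°  [vertical angles at P]
3. ∠RPY = 108°  [linear pair at P on YZ]
4. ∠RYZ = 29°  [△YPR]

∠RYZ = 29°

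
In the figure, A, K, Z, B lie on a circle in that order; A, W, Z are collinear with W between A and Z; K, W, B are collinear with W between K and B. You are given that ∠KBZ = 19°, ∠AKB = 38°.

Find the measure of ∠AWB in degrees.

∠AWB = 57°

1. ∠AZB = 38°  [same arc AB]
2. ∠BWZ = 123°  [△ZWB]
3. ∠AWB = 57°  [linear pair at W on AZ]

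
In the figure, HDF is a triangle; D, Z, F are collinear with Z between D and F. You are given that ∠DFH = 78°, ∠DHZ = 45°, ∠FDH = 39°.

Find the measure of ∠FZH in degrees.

∠FZH = 84°

1. ∠HDZ = 39°  [Z on ray DF]
2. ∠DZH = 96°  [△HDZ]
3. ∠FZH = 84°  [linear pair at Z on DF]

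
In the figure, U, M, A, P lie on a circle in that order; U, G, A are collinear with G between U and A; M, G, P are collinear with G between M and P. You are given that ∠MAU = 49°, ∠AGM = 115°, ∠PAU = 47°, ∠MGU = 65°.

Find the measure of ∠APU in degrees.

1. ∠MPU = 49°  [same arc UM]
2. ∠PGU = 115°  [vertical angles at G]
3. ∠AUP = 16°  [△UGP]
4. ∠APU = 117°  [△UAP]

∠APU = 117°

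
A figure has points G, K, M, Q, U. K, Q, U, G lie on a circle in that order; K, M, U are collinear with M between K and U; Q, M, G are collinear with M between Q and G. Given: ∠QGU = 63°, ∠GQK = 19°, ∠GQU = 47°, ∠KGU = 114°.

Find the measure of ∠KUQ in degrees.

1. ∠QKU = 63°  [same arc QU]
2. ∠KQU = 66°  [cyclic KQUG, opposite ∠Q+∠G]
3. ∠KUQ = 51°  [△KQU]

∠KUQ = 51°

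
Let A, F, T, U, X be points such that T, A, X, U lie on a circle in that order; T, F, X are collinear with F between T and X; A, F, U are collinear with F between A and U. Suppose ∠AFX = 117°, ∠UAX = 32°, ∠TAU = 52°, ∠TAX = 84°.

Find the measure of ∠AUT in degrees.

1. ∠TFU = 117°  [vertical angles at F]
2. ∠UTX = 32°  [same arc XU]
3. ∠AUT = 31°  [△TFU]

∠AUT = 31°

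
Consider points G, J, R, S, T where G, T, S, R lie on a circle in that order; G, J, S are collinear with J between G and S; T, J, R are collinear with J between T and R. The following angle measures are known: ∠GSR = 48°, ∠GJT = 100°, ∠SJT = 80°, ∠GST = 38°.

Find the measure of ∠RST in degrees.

1. ∠RJS = 100°  [vertical angles at J]
2. ∠RTS = 62°  [△TJS]
3. ∠SRT = 32°  [△SJR]
4. ∠RST = 86°  [△TSR]

∠RST = 86°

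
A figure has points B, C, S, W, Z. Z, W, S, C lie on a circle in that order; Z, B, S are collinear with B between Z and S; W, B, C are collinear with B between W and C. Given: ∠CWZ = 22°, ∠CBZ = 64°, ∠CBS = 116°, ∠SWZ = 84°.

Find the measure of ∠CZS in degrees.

∠CZS = 62°

1. ∠CSZ = 22°  [same arc ZC]
2. ∠SCZ = 96°  [cyclic ZWSC, opposite ∠W+∠C]
3. ∠CZS = 62°  [△ZSC]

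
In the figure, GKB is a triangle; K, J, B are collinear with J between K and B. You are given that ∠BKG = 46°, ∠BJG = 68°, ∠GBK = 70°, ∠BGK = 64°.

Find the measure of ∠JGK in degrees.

∠JGK = 22°

1. ∠GKJ = 46°  [J on ray KB]
2. ∠GJK = 112°  [linear pair at J on KB]
3. ∠JGK = 22°  [△GKJ]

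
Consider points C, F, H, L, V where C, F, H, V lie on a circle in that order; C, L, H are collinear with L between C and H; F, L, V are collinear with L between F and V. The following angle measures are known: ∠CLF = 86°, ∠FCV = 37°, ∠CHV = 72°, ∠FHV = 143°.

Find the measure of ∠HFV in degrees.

∠HFV = 15°

1. ∠HLV = 86°  [vertical angles at L]
2. ∠FVH = 22°  [△HLV]
3. ∠HFV = 15°  [△FHV]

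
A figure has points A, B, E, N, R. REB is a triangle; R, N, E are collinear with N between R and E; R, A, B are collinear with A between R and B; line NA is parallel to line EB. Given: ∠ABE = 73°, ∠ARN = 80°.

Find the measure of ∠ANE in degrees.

∠ANE = 153°

1. ∠EBR = 73°  [A on ray BR]
2. ∠BRE = 80°  [N on RE, A on RB]
3. ∠BER = 27°  [△REB]
4. ∠ANR = 27°  [NA∥EB, corresponding at N]
5. ∠ANE = 153°  [linear pair at N on RE]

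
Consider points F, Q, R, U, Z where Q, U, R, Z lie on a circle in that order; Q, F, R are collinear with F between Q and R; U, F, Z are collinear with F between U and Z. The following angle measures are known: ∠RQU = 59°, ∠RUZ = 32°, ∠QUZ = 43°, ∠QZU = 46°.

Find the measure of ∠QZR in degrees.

1. ∠RQZ = 32°  [same arc RZ]
2. ∠QRZ = 43°  [same arc QZ]
3. ∠QZR = 105°  [△QRZ]

∠QZR = 105°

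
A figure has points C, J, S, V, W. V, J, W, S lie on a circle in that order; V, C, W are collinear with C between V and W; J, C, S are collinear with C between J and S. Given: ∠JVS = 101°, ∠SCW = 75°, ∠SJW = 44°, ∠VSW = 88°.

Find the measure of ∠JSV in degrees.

∠JSV = 31°

1. ∠SCV = 105°  [linear pair at C on VW]
2. ∠SVW = 44°  [same arc WS]
3. ∠JSV = 31°  [△VCS]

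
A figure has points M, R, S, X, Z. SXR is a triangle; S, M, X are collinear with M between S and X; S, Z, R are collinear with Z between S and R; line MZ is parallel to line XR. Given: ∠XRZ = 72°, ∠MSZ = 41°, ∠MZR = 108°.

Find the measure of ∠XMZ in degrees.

1. ∠MZS = 72°  [linear pair at Z on SR]
2. ∠SMZ = 67°  [△SMZ]
3. ∠XMZ = 113°  [linear pair at M on SX]

∠XMZ = 113°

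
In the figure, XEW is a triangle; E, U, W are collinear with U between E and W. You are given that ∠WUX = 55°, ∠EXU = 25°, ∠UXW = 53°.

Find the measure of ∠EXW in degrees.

1. ∠UWX = 72°  [△XUW]
2. ∠EUX = 125°  [linear pair at U on EW]
3. ∠UEX = 30°  [△XEU]
4. ∠EWX = 72°  [U on ray WE]
5. ∠WEX = 30°  [U on ray EW]
6. ∠EXW = 78°  [△XEW]

∠EXW = 78°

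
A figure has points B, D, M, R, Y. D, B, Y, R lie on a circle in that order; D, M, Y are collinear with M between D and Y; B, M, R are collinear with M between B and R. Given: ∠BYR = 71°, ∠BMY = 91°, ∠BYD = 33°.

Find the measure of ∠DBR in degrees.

∠DBR = 38°

1. ∠BDR = 109°  [cyclic DBYR, opposite ∠D+∠Y]
2. ∠BRD = 33°  [same arc DB]
3. ∠DBR = 38°  [△DBR]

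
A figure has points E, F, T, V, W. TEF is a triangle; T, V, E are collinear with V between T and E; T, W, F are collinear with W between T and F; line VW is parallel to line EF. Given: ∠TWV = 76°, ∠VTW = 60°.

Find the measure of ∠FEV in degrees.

1. ∠TVW = 44°  [△TVW]
2. ∠EVW = 136°  [linear pair at V on TE]
3. ∠FEV = 44°  [VW∥EF, co-interior at E–V]

∠FEV = 44°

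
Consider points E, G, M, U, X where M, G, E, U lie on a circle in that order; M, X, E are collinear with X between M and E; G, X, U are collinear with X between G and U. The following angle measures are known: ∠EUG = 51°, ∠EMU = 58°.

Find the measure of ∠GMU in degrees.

∠GMU = 109°

1. ∠EGU = 58°  [same arc EU]
2. ∠GEU = 71°  [△GEU]
3. ∠GMU = 109°  [cyclic MGEU, opposite ∠M+∠E]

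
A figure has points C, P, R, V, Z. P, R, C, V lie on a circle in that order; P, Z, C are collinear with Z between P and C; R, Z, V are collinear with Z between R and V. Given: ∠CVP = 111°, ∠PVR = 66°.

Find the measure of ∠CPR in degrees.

∠CPR = 45°

1. ∠CRP = 69°  [cyclic PRCV, opposite ∠R+∠V]
2. ∠PCR = 66°  [same arc PR]
3. ∠CPR = 45°  [△PRC]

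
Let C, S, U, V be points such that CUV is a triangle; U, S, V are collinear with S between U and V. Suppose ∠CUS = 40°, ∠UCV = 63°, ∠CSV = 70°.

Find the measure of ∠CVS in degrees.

∠CVS = 77°

1. ∠CUV = 40°  [S on ray UV]
2. ∠CVU = 77°  [△CUV]
3. ∠CVS = 77°  [S on ray VU]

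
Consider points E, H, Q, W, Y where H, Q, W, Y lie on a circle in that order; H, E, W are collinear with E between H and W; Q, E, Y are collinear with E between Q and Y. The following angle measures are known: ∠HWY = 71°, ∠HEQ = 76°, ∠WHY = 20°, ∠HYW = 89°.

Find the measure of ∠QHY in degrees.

∠QHY = 53°

1. ∠WEY = 76°  [vertical angles at E]
2. ∠WQY = 20°  [same arc WY]
3. ∠QYW = 33°  [△WEY]
4. ∠QWY = 127°  [△QWY]
5. ∠QHY = 53°  [cyclic HQWY, opposite ∠H+∠W]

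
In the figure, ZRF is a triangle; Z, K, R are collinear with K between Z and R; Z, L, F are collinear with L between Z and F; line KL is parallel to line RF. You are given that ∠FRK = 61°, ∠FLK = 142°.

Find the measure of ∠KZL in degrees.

∠KZL = 81°

1. ∠FRZ = 61°  [K on ray RZ]
2. ∠KLZ = 38°  [linear pair at L on ZF]
3. ∠LKZ = 61°  [KL∥RF, corresponding at K]
4. ∠KZL = 81°  [△ZKL]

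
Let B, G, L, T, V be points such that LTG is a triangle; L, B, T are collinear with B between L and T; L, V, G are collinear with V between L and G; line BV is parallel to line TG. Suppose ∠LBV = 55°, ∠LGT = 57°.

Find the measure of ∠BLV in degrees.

∠BLV = 68°

1. ∠GTL = 55°  [BV∥TG, corresponding at B]
2. ∠GLT = 68°  [△LTG]
3. ∠BLV = 68°  [B on LT, V on LG]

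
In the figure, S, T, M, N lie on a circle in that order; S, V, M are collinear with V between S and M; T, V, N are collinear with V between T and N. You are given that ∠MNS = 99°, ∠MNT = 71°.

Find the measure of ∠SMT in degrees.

1. ∠MTS = 81°  [cyclic STMN, opposite ∠T+∠N]
2. ∠MST = 71°  [same arc TM]
3. ∠SMT = 28°  [△STM]

∠SMT = 28°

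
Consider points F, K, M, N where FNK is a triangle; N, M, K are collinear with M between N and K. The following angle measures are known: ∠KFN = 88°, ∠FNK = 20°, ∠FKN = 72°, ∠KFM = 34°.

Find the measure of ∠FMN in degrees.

∠FMN = 106°

1. ∠FKM = 72°  [M on ray KN]
2. ∠FMK = 74°  [△FMK]
3. ∠FMN = 106°  [linear pair at M on NK]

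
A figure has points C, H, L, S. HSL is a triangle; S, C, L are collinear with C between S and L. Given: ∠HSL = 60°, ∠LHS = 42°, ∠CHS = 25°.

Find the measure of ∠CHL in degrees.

1. ∠HLS = 78°  [△HSL]
2. ∠CSH = 60°  [C on ray SL]
3. ∠HCS = 95°  [△HSC]
4. ∠CLH = 78°  [C on ray LS]
5. ∠HCL = 85°  [linear pair at C on SL]
6. ∠CHL = 17°  [△HCL]

∠CHL = 17°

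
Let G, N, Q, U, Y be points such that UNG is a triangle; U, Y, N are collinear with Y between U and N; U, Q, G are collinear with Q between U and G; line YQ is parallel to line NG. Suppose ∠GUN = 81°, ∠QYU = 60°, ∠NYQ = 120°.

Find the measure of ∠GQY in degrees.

1. ∠QUY = 81°  [Y on UN, Q on UG]
2. ∠UQY = 39°  [△UYQ]
3. ∠GQY = 141°  [linear pair at Q on UG]

∠GQY = 141°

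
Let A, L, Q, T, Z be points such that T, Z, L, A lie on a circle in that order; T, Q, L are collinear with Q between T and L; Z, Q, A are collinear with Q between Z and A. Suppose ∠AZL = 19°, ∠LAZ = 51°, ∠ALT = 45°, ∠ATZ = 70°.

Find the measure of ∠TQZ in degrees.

∠TQZ = 84°

1. ∠LTZ = 51°  [same arc ZL]
2. ∠AZT = 45°  [same arc TA]
3. ∠TQZ = 84°  [△TQZ]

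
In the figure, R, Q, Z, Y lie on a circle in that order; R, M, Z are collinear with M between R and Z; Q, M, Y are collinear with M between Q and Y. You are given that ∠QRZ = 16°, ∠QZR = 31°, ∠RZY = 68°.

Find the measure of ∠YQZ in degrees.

1. ∠RQZ = 133°  [△RQZ]
2. ∠RYZ = 47°  [cyclic RQZY, opposite ∠Q+∠Y]
3. ∠YRZ = 65°  [△RZY]
4. ∠YQZ = 65°  [same arc ZY]

∠YQZ = 65°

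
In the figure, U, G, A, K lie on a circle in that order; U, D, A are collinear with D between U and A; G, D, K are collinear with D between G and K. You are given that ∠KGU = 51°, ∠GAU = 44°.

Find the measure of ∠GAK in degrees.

∠GAK = 95°

1. ∠GKU = 44°  [same arc UG]
2. ∠GUK = 85°  [△UGK]
3. ∠GAK = 95°  [cyclic UGAK, opposite ∠U+∠A]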